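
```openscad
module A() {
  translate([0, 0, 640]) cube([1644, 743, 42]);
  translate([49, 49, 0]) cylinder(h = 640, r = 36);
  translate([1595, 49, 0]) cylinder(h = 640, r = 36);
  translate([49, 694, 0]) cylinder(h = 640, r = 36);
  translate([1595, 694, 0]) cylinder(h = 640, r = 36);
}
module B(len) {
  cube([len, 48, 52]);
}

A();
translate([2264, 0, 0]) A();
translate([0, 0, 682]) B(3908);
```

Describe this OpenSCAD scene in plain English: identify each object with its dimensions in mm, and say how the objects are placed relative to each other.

A is a table with a 1644×743 mm rectangular top, 42 mm thick, top surface at z = 682 mm, supported by four round legs of 72 mm diameter, each leg's bounding box inset 13 mm from the nearest pair of top edges, running from the floor.

B is a rectangular beam 3908 mm long (x), 48 mm deep (y), 52 mm thick (z).

The beam spans the tops of two tables placed 620 mm apart, resting at z = 682 mm.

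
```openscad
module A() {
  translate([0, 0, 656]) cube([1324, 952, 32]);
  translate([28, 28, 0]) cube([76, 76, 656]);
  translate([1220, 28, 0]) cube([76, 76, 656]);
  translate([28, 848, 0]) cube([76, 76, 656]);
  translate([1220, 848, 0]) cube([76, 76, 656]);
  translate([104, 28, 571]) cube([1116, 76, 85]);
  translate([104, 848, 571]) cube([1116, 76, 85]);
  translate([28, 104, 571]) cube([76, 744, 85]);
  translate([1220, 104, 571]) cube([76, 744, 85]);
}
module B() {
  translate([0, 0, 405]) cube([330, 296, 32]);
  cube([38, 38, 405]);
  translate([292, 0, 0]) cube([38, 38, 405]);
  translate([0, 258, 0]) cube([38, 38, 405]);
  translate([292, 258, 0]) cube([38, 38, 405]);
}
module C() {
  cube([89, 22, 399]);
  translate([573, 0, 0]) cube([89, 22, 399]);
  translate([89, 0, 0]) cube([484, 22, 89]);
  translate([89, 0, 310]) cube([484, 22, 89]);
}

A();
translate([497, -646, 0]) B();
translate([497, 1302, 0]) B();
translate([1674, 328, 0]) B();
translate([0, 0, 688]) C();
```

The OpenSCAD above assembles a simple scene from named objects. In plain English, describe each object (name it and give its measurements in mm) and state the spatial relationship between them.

A is a rectangular dining table. The top is 1324×952×32 mm with its upper surface at z = 688 mm. It stands on four 76×76 mm square legs, each inset 28 mm from the nearest pair of top edges, running from the floor to the underside of the top. Four apron rails, 76 mm thick and 85 mm tall, run between adjacent legs with their top edges flush with the underside of the top and their outer faces flush with the legs' outer faces.

B is a four-legged stool. The seat is 330×296 mm, 32 mm thick, top at z = 437 mm. It stands on four square legs, each 38×38 mm in cross-section, from z = 0 to the seat underside, each flush with a corner of the seat.

C is a picture frame with a 484×221 mm rectangular opening (x by z) and a uniform 89 mm border on every side. Frame depth is 22 mm along y. It is built from two vertical stiles running the full outside height and two horizontal rails spanning the gap between the stiles.

Three stools sit around the table at the −y, +y, +x sides. The picture frame is on top of the table.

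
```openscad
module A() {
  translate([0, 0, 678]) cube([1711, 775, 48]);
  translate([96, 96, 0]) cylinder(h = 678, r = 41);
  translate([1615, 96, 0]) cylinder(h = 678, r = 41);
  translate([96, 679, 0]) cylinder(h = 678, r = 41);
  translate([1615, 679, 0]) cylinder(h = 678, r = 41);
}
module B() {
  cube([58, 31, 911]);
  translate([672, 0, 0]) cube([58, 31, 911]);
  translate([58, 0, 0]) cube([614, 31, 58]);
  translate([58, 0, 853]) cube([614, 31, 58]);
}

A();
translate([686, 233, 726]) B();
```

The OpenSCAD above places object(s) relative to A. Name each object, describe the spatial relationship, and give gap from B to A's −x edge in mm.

The picture frame's min-x is at 686; the table's min-x is 0; gap = 686 mm.

A is a table. B is a picture frame. The picture frame is on top of the table. The gap from the picture frame to the table's −x edge is 686 mm.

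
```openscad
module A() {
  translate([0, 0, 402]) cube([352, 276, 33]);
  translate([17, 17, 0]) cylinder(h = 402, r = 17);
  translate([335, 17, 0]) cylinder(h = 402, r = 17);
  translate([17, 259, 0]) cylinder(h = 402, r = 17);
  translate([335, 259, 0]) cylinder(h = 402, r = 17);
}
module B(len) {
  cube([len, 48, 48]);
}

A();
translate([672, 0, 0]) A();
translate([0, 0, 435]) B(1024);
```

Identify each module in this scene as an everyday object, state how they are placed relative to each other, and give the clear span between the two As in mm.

Second stool starts at x = 672; first ends at x = 352; clear span = 672 − 352 = 320 mm.

A is a stool. B is a beam. A beam spans the tops of two stools. The clear span between the two stools is 320 mm.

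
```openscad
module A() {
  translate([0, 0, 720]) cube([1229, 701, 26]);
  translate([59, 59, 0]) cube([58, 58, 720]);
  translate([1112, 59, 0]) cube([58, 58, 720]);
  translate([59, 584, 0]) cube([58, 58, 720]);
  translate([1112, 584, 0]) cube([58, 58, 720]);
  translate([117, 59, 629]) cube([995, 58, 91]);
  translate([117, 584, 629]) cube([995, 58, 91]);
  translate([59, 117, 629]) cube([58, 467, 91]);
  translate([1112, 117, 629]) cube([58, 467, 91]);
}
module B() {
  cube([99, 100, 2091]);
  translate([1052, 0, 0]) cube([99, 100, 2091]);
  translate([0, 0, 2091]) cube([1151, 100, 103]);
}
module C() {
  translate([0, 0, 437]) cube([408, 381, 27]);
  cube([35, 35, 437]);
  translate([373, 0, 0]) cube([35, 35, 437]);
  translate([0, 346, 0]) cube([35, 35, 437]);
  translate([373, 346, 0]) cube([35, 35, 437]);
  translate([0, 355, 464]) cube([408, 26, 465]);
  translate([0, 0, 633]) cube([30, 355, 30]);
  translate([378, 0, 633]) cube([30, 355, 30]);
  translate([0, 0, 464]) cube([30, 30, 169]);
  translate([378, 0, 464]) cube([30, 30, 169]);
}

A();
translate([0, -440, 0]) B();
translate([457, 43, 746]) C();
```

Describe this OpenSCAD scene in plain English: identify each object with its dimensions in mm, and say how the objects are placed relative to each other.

A is a rectangular dining table. The top is 1229×701×26 mm with its upper surface at z = 746 mm. It stands on four 58×58 mm square legs, each inset 59 mm from the nearest pair of top edges, running from the floor to the underside of the top. Four apron rails, 58 mm thick and 91 mm tall, run between adjacent legs with their top edges flush with the underside of the top and their outer faces flush with the legs' outer faces.

B is a rectangular door frame: two vertical jambs of 99×100 mm section, 2091 mm tall, with a clear opening 953 mm wide between their inner faces. A header 103 mm tall and 100 mm deep lies on top of the jambs and spans the full outside width.

C is a chair. The seat is a 408×381×27 mm slab with its top at z = 464 mm, on four 35×35 mm corner legs (flush with the seat edges, standing on z = 0). A flat backrest 26 mm thick, 465 mm tall, spans the full seat width and rises from the seat top along its +y edge, rear face flush with the rear of the seat. Two armrests of 30×30 mm section run along each side from the seat's front edge to the front of the backrest, top faces 199 mm above the seat top and outer faces flush with the seat's x-edges; a 30×30 mm post under the front of each armrest stands on the seat at the front corner.

The door frame is on the floor beside the table on its −y side. The chair is on top of the table.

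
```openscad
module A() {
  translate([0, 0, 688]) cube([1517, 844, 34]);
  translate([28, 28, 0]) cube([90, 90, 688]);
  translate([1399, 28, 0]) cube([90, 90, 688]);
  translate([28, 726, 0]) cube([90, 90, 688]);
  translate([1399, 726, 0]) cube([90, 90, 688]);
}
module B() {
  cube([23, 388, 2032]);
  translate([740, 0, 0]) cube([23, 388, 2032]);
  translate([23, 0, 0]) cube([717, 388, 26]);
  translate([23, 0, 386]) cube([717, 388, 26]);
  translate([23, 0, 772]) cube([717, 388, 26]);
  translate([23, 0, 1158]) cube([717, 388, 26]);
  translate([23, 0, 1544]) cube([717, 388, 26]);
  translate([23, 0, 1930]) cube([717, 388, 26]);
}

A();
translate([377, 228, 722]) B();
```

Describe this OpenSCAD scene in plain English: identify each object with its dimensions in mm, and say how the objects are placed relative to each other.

A is a rectangular dining table. The top is 1517×844×34 mm with its upper surface at z = 722 mm. It stands on four 90×90 mm square legs, each inset 28 mm from the nearest pair of top edges, running from the floor to the underside of the top.

B is a bookshelf 763 mm wide overall, 388 mm deep and 2032 mm tall. The two sides are 23 mm thick vertical panels. 6 horizontal shelves of 26 mm thickness span between the inner faces of the sides; the lowest shelf sits on the floor and shelves are stacked with a clear vertical gap of 360 mm between each pair.

The bookshelf is on top of the table, centred.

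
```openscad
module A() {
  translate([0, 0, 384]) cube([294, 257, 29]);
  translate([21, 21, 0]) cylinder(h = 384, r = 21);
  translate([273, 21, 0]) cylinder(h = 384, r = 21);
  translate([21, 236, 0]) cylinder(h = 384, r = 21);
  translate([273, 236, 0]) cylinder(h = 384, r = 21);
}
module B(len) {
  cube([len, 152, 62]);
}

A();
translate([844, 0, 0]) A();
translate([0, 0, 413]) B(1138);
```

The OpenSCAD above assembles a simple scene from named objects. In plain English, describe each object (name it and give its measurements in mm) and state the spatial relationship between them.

A is a simple wooden stool: a rectangular seat 294 mm (x) by 257 mm (y), 29 mm thick, top face at z = 413 mm, on four round legs, each 42 mm in diameter. The legs rest on z = 0, each leg's axis is inset half a diameter from the nearest pair of seat edges (so the leg's bounding box is flush with the corner).

B is a rectangular beam 1138 mm long (x), 152 mm deep (y), 62 mm thick (z).

The beam spans the tops of two stools placed 550 mm apart, resting at z = 413 mm.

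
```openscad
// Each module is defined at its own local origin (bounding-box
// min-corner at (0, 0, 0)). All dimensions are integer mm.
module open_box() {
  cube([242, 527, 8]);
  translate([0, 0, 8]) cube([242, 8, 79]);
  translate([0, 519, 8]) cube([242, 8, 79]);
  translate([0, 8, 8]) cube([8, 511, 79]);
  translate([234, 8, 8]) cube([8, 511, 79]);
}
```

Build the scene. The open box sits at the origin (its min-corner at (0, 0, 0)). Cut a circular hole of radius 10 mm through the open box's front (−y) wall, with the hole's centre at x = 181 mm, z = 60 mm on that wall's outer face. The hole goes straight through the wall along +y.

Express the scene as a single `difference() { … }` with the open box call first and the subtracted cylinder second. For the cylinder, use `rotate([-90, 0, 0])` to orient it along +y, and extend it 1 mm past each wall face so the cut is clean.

difference() {
  open_box();
  translate([181, -1, 60]) rotate([-90, 0, 0]) cylinder(h = 10, r = 10);
}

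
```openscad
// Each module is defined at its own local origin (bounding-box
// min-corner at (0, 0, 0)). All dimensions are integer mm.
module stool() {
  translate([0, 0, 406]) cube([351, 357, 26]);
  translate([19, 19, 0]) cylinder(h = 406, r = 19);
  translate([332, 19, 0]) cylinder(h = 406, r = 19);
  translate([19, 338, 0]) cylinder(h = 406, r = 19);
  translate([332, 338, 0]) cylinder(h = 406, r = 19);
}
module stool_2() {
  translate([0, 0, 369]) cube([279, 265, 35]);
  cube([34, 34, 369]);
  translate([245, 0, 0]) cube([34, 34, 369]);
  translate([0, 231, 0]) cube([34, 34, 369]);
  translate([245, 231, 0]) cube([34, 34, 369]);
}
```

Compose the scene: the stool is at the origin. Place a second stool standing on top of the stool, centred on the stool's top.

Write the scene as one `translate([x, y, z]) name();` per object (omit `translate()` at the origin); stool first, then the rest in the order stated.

stool();
translate([36, 46, 432]) stool_2();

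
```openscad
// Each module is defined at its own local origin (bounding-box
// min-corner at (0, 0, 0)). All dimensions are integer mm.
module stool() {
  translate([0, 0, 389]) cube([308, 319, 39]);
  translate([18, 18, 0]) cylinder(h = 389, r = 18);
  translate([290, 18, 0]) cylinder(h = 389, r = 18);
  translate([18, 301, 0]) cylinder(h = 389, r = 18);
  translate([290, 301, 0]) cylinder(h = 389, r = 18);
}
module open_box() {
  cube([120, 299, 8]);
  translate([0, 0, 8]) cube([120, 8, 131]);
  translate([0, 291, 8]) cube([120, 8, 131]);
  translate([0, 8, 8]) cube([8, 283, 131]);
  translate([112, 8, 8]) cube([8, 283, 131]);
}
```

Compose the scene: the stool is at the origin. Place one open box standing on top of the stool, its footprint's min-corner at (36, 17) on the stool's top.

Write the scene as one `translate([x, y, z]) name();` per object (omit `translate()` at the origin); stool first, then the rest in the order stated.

stool();
translate([36, 17, 428]) open_box();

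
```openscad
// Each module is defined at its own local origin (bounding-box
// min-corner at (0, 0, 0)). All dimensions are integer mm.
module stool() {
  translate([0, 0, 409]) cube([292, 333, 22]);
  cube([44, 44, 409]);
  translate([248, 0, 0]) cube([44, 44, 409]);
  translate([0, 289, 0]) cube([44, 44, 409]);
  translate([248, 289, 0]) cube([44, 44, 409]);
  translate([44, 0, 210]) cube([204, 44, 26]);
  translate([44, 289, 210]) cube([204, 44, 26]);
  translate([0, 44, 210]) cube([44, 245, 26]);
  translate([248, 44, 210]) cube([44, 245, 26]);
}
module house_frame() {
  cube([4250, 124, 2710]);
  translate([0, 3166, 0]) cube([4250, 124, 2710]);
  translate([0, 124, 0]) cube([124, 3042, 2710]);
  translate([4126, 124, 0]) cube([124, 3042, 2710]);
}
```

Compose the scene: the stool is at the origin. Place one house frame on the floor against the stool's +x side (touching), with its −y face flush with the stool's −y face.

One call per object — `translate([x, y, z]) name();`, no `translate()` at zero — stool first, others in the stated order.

stool();
translate([292, 0, 0]) house_frame();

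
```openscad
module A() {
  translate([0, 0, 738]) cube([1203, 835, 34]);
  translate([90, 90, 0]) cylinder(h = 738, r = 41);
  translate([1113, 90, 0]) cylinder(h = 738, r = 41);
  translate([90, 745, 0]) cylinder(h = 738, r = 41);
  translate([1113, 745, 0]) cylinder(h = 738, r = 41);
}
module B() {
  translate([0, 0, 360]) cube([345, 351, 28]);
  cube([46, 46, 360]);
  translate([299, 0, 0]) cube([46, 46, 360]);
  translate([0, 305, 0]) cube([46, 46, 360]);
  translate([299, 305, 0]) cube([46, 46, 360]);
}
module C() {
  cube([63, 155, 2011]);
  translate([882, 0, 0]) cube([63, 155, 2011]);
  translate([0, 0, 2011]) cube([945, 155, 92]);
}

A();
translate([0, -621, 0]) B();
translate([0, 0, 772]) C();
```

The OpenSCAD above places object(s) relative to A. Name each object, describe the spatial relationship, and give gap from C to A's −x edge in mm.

The door frame's min-x is at 0; the table's min-x is 0; gap = 0 mm.

A is a table. B is a stool. C is a door frame. The stool is on the floor beside the table on its −y side. The door frame is on top of the table. The gap from the door frame to the table's −x edge is 0 mm.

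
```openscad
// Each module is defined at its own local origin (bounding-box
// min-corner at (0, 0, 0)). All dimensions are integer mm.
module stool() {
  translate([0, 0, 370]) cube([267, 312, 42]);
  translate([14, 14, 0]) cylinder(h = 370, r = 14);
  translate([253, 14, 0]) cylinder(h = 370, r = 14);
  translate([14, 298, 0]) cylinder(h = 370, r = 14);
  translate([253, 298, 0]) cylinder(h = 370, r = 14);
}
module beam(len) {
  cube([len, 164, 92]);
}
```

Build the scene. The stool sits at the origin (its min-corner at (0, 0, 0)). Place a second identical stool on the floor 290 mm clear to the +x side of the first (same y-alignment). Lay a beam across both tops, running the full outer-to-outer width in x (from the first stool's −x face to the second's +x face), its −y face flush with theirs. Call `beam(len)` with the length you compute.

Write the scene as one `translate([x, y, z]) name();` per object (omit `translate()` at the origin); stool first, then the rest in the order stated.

stool();
translate([557, 0, 0]) stool();
translate([0, 0, 412]) beam(824);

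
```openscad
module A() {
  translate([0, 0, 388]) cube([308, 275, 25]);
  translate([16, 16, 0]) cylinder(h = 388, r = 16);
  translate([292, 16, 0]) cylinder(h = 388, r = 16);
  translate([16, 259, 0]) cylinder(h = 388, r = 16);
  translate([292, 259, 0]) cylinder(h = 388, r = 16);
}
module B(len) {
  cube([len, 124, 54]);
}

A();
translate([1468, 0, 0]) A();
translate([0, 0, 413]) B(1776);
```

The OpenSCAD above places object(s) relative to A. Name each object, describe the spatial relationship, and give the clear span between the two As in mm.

A is a stool. B is a beam. A beam spans the tops of two stools. The clear span between the two stools is 1160 mm.

Second stool starts at x = 1468; first ends at x = 308; clear span = 1468 − 308 = 1160 mm.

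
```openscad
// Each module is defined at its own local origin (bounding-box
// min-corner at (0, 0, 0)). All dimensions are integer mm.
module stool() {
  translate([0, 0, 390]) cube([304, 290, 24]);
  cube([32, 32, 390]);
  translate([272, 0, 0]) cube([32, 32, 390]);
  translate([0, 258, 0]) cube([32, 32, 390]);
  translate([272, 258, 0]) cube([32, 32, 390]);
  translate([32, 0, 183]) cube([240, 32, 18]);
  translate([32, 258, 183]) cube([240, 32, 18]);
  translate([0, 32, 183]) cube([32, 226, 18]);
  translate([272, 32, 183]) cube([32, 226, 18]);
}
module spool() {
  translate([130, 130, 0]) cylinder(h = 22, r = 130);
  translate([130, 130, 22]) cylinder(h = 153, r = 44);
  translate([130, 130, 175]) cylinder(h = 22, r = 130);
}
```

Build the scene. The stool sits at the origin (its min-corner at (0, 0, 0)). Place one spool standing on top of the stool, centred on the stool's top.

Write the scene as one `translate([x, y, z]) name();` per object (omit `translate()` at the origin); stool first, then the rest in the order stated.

stool();
translate([22, 15, 414]) spool();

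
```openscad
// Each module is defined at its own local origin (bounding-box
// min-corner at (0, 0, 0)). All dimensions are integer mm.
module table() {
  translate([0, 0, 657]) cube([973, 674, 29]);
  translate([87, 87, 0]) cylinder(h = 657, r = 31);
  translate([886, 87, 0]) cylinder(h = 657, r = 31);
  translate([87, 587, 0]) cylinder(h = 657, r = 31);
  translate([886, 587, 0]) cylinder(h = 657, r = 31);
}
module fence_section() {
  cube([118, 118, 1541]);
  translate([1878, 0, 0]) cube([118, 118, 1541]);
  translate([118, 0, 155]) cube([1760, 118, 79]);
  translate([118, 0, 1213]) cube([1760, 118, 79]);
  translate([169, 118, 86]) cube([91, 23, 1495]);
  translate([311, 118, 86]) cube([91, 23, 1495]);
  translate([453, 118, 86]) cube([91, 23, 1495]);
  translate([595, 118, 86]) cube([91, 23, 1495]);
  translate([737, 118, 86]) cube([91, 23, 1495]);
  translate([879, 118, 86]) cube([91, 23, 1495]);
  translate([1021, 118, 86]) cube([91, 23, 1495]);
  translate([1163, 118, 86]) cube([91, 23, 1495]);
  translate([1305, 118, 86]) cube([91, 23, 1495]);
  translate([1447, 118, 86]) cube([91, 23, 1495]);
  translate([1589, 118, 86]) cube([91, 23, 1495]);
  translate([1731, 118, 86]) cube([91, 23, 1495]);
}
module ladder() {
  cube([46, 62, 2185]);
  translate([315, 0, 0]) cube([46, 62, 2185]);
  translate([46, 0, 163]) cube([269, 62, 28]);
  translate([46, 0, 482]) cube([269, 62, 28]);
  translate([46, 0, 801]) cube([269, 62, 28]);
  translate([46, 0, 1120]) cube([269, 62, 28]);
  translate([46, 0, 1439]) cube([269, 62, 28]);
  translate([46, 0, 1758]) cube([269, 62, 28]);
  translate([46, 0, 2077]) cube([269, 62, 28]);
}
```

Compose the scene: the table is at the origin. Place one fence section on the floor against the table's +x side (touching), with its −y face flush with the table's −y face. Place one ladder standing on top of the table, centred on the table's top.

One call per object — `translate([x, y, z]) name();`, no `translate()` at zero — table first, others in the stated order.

table();
translate([973, 0, 0]) fence_section();
translate([306, 306, 686]) ladder();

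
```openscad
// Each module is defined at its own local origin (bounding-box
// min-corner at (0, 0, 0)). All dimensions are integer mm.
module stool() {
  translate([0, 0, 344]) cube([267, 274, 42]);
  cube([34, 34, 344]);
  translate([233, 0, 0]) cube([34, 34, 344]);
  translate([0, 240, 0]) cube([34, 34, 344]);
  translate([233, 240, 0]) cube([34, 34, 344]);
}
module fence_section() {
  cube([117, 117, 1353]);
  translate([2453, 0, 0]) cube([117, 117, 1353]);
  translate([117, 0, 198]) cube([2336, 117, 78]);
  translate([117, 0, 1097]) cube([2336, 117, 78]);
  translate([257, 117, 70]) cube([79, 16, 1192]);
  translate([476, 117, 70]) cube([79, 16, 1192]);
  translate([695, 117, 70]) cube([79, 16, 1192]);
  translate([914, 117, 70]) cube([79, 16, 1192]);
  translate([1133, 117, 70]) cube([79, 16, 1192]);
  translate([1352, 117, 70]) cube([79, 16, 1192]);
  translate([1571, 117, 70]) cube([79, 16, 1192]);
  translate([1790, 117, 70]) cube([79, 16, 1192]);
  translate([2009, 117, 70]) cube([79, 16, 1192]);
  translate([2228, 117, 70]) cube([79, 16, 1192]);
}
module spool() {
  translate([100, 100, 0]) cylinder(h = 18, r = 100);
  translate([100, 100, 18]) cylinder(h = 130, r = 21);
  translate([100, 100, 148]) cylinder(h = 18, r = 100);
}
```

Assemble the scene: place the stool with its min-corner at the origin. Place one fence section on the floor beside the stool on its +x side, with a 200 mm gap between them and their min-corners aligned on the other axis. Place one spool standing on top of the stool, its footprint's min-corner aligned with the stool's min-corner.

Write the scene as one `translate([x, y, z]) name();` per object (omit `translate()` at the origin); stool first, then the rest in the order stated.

stool();
translate([467, 0, 0]) fence_section();
translate([0, 0, 386]) spool();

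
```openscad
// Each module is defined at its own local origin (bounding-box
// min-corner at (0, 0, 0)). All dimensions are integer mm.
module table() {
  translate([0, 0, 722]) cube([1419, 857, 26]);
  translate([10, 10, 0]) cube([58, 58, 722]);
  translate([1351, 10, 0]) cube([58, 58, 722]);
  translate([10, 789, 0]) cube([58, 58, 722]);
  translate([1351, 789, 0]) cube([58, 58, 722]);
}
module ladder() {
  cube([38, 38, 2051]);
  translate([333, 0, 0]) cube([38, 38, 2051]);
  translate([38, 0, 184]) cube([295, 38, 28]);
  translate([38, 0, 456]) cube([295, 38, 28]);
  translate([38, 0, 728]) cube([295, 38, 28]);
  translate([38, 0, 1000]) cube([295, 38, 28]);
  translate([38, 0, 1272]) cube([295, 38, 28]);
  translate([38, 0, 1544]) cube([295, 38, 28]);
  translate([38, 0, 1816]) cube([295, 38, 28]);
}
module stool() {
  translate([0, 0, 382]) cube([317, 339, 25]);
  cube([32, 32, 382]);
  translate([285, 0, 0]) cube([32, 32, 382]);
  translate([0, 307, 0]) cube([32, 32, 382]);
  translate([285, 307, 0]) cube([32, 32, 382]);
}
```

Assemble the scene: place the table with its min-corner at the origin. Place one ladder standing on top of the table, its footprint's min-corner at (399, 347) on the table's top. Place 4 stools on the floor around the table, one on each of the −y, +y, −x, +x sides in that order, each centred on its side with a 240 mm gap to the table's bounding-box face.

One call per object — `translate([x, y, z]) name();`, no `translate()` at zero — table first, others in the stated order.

table();
translate([399, 347, 748]) ladder();
translate([551, -579, 0]) stool();
translate([551, 1097, 0]) stool();
translate([-557, 259, 0]) stool();
translate([1659, 259, 0]) stool();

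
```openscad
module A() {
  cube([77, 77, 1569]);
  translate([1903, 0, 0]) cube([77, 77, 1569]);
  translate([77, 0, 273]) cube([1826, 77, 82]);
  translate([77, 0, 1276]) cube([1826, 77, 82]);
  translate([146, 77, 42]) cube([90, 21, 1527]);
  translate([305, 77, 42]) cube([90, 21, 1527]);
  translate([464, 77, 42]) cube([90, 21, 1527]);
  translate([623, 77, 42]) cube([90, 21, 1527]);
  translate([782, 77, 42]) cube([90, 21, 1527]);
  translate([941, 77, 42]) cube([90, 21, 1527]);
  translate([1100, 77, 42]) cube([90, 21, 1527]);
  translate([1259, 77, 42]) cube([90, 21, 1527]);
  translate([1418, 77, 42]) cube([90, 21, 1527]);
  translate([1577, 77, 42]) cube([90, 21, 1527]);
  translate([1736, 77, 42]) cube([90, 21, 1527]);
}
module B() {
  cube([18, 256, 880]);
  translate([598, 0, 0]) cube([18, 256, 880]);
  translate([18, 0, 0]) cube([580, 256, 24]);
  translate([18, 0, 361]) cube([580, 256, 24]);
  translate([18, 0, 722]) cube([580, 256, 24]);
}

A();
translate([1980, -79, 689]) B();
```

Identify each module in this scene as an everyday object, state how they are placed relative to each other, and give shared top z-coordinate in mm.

Both tops at z = 1569 mm.

A is a fence section. B is a bookshelf. The bookshelf is beside the fence section with their tops flush at z = 1569. The shared top z-coordinate is 1569 mm.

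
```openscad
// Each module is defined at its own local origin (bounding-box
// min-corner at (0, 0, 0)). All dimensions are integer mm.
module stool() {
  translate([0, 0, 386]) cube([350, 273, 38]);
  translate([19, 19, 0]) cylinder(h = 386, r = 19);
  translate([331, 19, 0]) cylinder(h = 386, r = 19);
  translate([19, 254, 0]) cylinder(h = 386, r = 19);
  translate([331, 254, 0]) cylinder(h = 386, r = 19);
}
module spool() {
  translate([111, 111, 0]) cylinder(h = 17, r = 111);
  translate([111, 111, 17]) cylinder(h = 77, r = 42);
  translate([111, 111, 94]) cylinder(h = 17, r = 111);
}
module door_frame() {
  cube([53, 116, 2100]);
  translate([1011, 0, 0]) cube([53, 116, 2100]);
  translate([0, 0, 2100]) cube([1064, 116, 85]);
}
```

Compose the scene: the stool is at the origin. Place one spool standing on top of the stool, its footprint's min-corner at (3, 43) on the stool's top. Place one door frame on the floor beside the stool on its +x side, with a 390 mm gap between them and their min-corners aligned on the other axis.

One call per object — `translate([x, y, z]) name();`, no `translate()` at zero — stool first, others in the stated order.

stool();
translate([3, 43, 424]) spool();
translate([740, 0, 0]) door_frame();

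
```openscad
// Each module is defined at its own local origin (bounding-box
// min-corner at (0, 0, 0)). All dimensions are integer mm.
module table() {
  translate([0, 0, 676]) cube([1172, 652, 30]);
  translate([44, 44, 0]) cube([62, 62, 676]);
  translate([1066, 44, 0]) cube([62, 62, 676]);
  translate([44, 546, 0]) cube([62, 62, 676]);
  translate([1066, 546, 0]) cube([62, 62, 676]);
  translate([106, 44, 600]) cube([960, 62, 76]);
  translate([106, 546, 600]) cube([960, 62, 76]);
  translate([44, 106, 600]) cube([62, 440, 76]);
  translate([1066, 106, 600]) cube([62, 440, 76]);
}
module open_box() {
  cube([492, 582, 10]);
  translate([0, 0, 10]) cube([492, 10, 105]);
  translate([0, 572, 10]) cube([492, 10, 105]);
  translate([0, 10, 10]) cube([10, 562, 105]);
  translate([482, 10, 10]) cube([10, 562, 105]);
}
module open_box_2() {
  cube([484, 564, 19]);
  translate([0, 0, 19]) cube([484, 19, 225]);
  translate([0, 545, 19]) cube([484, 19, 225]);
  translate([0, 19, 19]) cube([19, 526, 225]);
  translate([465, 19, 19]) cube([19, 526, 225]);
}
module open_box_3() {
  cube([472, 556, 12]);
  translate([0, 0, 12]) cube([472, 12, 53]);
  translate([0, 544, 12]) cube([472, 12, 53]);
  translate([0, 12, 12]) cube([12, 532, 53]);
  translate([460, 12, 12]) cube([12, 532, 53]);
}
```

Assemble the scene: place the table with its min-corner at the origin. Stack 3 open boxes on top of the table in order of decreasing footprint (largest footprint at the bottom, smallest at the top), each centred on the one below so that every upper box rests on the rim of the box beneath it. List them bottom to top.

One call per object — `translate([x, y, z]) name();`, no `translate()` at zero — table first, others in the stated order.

table();
translate([340, 35, 706]) open_box();
translate([344, 44, 821]) open_box_2();
translate([350, 48, 1065]) open_box_3();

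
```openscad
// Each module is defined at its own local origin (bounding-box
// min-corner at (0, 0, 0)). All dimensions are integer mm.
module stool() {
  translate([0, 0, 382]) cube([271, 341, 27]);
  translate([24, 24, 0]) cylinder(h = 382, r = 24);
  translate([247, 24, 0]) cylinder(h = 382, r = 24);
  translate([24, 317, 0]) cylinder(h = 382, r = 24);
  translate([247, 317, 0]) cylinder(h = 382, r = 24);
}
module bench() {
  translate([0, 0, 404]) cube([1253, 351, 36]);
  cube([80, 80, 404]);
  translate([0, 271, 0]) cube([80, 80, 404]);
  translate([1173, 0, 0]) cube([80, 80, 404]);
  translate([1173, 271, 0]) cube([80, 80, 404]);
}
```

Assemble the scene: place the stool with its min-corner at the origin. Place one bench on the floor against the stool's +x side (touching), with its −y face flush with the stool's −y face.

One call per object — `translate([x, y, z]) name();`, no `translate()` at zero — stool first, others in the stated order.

stool();
translate([271, 0, 0]) bench();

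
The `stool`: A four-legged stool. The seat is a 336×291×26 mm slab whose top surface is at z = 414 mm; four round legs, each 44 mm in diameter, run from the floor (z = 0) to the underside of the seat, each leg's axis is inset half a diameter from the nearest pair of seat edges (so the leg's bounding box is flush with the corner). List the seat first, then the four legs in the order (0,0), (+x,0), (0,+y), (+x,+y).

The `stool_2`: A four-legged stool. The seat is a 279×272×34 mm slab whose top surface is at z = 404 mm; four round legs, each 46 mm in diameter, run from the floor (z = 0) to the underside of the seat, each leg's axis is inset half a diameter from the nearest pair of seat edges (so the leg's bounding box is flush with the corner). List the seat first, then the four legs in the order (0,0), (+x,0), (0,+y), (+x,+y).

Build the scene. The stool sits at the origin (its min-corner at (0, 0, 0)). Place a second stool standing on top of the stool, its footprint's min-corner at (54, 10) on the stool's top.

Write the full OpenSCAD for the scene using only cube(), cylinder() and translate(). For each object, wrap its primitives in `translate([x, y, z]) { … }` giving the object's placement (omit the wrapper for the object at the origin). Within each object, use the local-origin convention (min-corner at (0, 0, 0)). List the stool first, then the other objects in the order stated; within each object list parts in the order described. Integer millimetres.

translate([0, 0, 388]) cube([336, 291, 26]);
translate([22, 22, 0]) cylinder(h = 388, r = 22);
translate([314, 22, 0]) cylinder(h = 388, r = 22);
translate([22, 269, 0]) cylinder(h = 388, r = 22);
translate([314, 269, 0]) cylinder(h = 388, r = 22);
translate([54, 10, 414]) {
  translate([0, 0, 370]) cube([279, 272, 34]);
  translate([23, 23, 0]) cylinder(h = 370, r = 23);
  translate([256, 23, 0]) cylinder(h = 370, r = 23);
  translate([23, 249, 0]) cylinder(h = 370, r = 23);
  translate([256, 249, 0]) cylinder(h = 370, r = 23);
}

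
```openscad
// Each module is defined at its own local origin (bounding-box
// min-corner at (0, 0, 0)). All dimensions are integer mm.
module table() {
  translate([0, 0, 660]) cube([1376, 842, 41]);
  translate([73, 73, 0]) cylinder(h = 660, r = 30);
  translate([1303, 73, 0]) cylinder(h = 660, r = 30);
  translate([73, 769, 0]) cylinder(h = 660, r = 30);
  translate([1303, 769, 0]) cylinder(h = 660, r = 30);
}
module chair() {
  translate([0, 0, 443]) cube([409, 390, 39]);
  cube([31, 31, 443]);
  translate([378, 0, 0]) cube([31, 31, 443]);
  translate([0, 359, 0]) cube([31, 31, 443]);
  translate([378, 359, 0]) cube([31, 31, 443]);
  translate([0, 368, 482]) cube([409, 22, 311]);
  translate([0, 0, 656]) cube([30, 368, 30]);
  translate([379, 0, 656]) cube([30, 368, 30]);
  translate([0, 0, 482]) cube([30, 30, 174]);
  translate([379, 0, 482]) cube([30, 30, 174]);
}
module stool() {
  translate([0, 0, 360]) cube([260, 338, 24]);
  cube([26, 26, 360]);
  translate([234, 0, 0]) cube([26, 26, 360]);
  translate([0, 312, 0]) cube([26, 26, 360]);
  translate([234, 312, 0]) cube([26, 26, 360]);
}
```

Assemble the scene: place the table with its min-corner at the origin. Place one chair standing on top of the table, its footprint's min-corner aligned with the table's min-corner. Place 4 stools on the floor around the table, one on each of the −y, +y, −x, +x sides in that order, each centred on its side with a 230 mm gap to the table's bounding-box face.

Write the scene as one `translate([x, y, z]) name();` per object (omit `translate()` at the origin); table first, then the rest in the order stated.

table();
translate([0, 0, 701]) chair();
translate([558, -568, 0]) stool();
translate([558, 1072, 0]) stool();
translate([-490, 252, 0]) stool();
translate([1606, 252, 0]) stool();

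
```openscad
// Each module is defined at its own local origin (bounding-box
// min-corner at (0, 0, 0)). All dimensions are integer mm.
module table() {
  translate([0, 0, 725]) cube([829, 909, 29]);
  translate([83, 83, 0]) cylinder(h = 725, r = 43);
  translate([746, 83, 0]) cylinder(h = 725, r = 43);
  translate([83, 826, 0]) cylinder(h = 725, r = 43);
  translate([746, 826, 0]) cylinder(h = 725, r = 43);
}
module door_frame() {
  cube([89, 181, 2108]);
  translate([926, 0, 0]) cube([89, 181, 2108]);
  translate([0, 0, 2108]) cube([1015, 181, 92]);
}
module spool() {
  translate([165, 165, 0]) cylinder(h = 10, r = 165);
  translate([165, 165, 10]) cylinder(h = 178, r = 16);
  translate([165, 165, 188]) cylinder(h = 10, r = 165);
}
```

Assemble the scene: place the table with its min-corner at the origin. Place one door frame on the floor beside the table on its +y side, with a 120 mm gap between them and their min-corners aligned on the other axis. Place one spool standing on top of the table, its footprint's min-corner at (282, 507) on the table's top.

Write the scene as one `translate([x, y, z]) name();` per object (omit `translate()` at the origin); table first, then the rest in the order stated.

table();
translate([0, 1029, 0]) door_frame();
translate([282, 507, 754]) spool();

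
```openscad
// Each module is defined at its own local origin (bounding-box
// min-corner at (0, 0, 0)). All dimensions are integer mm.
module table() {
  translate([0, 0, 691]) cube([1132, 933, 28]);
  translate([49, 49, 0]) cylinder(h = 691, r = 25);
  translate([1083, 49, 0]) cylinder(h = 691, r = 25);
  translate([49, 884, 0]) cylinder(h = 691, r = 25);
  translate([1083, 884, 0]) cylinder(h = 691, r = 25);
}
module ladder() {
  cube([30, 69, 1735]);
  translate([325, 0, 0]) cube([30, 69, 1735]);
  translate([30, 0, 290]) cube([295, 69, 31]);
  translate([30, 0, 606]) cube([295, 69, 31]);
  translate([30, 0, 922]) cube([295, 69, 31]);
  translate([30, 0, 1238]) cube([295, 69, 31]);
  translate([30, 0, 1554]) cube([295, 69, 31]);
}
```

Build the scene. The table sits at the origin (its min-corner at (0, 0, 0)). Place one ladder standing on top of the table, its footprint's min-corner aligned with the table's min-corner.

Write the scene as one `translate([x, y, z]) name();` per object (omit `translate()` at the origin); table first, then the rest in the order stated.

table();
translate([0, 0, 719]) ladder();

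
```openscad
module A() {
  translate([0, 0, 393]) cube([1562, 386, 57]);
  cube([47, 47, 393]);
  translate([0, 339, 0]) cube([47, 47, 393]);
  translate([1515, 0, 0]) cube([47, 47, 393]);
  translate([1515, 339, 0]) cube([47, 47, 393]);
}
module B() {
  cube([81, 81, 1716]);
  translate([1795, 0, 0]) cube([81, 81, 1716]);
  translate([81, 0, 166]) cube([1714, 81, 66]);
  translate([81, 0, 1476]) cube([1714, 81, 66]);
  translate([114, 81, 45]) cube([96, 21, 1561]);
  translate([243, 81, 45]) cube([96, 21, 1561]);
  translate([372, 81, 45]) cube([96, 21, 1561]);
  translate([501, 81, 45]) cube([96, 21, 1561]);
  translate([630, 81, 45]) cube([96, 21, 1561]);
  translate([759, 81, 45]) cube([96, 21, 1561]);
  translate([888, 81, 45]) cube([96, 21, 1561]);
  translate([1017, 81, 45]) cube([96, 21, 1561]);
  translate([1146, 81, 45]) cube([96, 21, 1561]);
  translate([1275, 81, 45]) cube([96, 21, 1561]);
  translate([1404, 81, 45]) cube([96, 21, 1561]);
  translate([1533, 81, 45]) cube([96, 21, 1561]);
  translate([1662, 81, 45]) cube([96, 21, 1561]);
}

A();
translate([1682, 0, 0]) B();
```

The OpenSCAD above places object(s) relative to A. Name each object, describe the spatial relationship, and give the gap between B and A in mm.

A is a bench. B is a fence section. The fence section is on the floor beside the bench on its +x side. The gap between the fence section and the bench is 120 mm.

The fence section's nearest face is 120 mm from the bench's +x face.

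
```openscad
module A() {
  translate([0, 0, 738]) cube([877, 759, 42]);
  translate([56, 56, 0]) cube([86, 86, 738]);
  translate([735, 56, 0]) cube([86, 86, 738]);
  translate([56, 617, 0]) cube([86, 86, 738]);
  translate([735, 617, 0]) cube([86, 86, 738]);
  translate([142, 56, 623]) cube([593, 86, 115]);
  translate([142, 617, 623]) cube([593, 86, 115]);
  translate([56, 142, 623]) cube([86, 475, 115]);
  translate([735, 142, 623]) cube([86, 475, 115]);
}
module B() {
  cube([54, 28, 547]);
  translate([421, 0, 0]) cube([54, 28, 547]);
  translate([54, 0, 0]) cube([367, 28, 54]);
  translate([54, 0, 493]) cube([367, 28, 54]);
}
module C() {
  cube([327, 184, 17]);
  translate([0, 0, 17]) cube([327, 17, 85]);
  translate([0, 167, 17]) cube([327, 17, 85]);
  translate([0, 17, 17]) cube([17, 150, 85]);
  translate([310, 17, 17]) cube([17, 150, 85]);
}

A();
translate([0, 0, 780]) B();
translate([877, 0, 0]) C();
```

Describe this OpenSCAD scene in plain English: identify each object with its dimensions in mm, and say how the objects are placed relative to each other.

A is a rectangular dining table. The top is 877×759×42 mm with its upper surface at z = 780 mm. It stands on four 86×86 mm square legs, each inset 56 mm from the nearest pair of top edges, running from the floor to the underside of the top. Four apron rails, 86 mm thick and 115 mm tall, run between adjacent legs with their top edges flush with the underside of the top and their outer faces flush with the legs' outer faces.

B is a picture frame with a 367×439 mm rectangular opening (x by z) and a uniform 54 mm border on every side. Frame depth is 28 mm along y. It is built from two vertical stiles running the full outside height and two horizontal rails spanning the gap between the stiles.

C is an open storage box with external size 327×184×102 mm and wall thickness 17 mm (the base is also 17 mm thick). The base covers the whole footprint; the four walls stand on the base, with the y-facing walls full-width and the x-facing walls fitting between their inner faces.

The picture frame is on top of the table. The open box is against the table's +x side, with their −y faces flush.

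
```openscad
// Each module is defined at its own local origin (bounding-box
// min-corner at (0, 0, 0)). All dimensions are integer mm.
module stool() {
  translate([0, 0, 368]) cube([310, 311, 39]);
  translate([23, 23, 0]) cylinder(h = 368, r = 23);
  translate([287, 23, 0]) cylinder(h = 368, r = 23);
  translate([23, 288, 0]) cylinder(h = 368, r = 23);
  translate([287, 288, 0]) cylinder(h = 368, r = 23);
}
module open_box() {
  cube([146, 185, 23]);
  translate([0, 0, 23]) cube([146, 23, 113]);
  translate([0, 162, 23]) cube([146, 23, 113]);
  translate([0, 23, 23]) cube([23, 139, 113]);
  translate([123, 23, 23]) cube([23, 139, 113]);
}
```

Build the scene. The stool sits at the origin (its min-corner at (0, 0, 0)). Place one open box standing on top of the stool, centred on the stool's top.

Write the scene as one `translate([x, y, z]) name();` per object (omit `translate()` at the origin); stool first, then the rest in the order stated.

stool();
translate([82, 63, 407]) open_box();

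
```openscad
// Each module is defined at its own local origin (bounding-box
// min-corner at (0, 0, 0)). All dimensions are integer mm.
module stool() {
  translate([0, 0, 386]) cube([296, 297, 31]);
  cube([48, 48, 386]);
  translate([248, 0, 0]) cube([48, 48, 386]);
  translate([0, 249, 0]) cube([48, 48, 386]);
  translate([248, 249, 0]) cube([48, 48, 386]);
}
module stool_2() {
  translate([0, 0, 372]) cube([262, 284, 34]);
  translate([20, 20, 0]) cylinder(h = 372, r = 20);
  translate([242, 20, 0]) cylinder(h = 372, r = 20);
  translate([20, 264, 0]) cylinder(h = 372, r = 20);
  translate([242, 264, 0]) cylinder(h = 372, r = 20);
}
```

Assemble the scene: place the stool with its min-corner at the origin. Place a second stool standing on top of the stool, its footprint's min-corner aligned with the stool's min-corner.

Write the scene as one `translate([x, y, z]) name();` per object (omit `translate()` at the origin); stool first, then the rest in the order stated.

stool();
translate([0, 0, 417]) stool_2();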